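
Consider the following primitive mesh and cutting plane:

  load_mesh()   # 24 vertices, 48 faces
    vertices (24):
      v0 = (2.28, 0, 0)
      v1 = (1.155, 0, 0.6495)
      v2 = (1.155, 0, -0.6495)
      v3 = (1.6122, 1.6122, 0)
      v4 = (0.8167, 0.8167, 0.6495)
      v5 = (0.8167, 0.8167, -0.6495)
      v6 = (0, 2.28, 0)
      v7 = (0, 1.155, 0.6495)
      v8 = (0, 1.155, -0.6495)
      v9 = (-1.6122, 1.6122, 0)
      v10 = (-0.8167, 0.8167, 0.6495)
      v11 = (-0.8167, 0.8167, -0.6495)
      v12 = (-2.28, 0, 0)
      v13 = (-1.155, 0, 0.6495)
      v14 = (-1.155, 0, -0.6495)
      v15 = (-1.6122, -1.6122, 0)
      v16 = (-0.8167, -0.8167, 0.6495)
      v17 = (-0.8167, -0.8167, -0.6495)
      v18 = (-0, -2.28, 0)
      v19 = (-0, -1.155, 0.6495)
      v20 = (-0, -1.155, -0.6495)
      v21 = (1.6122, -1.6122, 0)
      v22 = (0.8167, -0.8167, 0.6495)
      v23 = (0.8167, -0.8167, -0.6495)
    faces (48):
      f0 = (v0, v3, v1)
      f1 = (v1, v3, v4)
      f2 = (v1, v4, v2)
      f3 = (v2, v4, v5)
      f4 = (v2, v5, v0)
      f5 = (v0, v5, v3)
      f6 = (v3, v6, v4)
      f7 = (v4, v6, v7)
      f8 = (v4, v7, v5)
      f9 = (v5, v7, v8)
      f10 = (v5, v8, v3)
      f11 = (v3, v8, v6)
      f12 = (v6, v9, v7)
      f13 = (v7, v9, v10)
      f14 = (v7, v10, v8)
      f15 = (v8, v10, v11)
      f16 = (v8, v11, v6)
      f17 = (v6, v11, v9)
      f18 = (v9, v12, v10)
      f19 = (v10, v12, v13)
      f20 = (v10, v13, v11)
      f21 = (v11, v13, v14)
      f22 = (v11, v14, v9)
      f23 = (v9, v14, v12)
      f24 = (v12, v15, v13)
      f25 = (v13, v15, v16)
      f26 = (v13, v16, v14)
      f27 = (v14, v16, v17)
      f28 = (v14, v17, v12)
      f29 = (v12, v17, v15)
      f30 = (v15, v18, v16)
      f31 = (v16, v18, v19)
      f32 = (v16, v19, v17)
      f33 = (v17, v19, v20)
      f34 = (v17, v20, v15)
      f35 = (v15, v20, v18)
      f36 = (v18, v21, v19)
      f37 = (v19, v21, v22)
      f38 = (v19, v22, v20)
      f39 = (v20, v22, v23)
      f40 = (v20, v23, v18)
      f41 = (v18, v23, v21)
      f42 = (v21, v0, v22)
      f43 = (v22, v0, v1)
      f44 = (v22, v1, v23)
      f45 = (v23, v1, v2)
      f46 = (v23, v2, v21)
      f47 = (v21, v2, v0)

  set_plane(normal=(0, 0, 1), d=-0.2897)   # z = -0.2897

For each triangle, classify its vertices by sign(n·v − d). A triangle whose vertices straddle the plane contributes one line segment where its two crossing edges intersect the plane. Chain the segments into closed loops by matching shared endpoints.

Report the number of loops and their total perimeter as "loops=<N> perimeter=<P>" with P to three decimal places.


loops=2 perimeter=17.960

Straddling triangles (32 of 48):
  (v1,v4,v2) [++-] → (1.0613, 0.226211, -0.2897)–(1.155, 0, -0.2897)  len=0.2449
  (v2,v4,v5) [-+-] → (1.0613, 0.226211, -0.2897)–(0.8167, 0.8167, -0.2897)  len=0.6391
  (v2,v5,v0) [--+] → (1.62732, 0.364277, -0.2897)–(1.77821, 0, -0.2897)  len=0.3943
  (v0,v5,v3) [+-+] → (1.62732, 0.364277, -0.2897)–(1.25738, 1.25738, -0.2897)  len=0.9667
  (v4,v7,v5) [++-] → (0.590489, 0.910403, -0.2897)–(0.8167, 0.8167, -0.2897)  len=0.2449
  (v5,v7,v8) [-+-] → (0.590489, 0.910403, -0.2897)–(0, 1.155, -0.2897)  len=0.6391
  (v5,v8,v3) [--+] → (0.893102, 1.40827, -0.2897)–(1.25738, 1.25738, -0.2897)  len=0.3943
  (v3,v8,v6) [+-+] → (0.893102, 1.40827, -0.2897)–(0, 1.77821, -0.2897)  len=0.9667
  (v7,v10,v8) [++-] → (-0.226211, 1.0613, -0.2897)–(0, 1.155, -0.2897)  len=0.2449
  (v8,v10,v11) [-+-] → (-0.226211, 1.0613, -0.2897)–(-0.8167, 0.8167, -0.2897)  len=0.6391
  (v8,v11,v6) [--+] → (-0.364277, 1.62732, -0.2897)–(0, 1.77821, -0.2897)  len=0.3943
  (v6,v11,v9) [+-+] → (-0.364277, 1.62732, -0.2897)–(-1.25738, 1.25738, -0.2897)  len=0.9667
  (v10,v13,v11) [++-] → (-0.910403, 0.590489, -0.2897)–(-0.8167, 0.8167, -0.2897)  len=0.2449
  (v11,v13,v14) [-+-] → (-0.910403, 0.590489, -0.2897)–(-1.155, 0, -0.2897)  len=0.6391
  (v11,v14,v9) [--+] → (-1.40827, 0.893102, -0.2897)–(-1.25738, 1.25738, -0.2897)  len=0.3943
  (v9,v14,v12) [+-+] → (-1.40827, 0.893102, -0.2897)–(-1.77821, 0, -0.2897)  len=0.9667
  (v13,v16,v14) [++-] → (-1.0613, -0.226211, -0.2897)–(-1.155, 0, -0.2897)  len=0.2449
  (v14,v16,v17) [-+-] → (-1.0613, -0.226211, -0.2897)–(-0.8167, -0.8167, -0.2897)  len=0.6391
  (v14,v17,v12) [--+] → (-1.62732, -0.364277, -0.2897)–(-1.77821, 0, -0.2897)  len=0.3943
  (v12,v17,v15) [+-+] → (-1.62732, -0.364277, -0.2897)–(-1.25738, -1.25738, -0.2897)  len=0.9667
  (v16,v19,v17) [++-] → (-0.590489, -0.910403, -0.2897)–(-0.8167, -0.8167, -0.2897)  len=0.2449
  (v17,v19,v20) [-+-] → (-0.590489, -0.910403, -0.2897)–(0, -1.155, -0.2897)  len=0.6391
  (v17,v20,v15) [--+] → (-0.893102, -1.40827, -0.2897)–(-1.25738, -1.25738, -0.2897)  len=0.3943
  (v15,v20,v18) [+-+] → (-0.893102, -1.40827, -0.2897)–(0, -1.77821, -0.2897)  len=0.9667
  (v19,v22,v20) [++-] → (0.226211, -1.0613, -0.2897)–(0, -1.155, -0.2897)  len=0.2449
  (v20,v22,v23) [-+-] → (0.226211, -1.0613, -0.2897)–(0.8167, -0.8167, -0.2897)  len=0.6391
  (v20,v23,v18) [--+] → (0.364277, -1.62732, -0.2897)–(0, -1.77821, -0.2897)  len=0.3943
  (v18,v23,v21) [+-+] → (0.364277, -1.62732, -0.2897)–(1.25738, -1.25738, -0.2897)  len=0.9667
  (v22,v1,v23) [++-] → (0.910403, -0.590489, -0.2897)–(0.8167, -0.8167, -0.2897)  len=0.2449
  (v23,v1,v2) [-+-] → (0.910403, -0.590489, -0.2897)–(1.155, 0, -0.2897)  len=0.6391
  (v23,v2,v21) [--+] → (1.40827, -0.893102, -0.2897)–(1.25738, -1.25738, -0.2897)  len=0.3943
  (v21,v2,v0) [+-+] → (1.40827, -0.893102, -0.2897)–(1.77821, 0, -0.2897)  len=0.9667

Chained into 2 loop(s):
  loop 1: 16 segments, perimeter = 7.0720
  loop 2: 16 segments, perimeter = 10.8878
Total perimeter = 17.960


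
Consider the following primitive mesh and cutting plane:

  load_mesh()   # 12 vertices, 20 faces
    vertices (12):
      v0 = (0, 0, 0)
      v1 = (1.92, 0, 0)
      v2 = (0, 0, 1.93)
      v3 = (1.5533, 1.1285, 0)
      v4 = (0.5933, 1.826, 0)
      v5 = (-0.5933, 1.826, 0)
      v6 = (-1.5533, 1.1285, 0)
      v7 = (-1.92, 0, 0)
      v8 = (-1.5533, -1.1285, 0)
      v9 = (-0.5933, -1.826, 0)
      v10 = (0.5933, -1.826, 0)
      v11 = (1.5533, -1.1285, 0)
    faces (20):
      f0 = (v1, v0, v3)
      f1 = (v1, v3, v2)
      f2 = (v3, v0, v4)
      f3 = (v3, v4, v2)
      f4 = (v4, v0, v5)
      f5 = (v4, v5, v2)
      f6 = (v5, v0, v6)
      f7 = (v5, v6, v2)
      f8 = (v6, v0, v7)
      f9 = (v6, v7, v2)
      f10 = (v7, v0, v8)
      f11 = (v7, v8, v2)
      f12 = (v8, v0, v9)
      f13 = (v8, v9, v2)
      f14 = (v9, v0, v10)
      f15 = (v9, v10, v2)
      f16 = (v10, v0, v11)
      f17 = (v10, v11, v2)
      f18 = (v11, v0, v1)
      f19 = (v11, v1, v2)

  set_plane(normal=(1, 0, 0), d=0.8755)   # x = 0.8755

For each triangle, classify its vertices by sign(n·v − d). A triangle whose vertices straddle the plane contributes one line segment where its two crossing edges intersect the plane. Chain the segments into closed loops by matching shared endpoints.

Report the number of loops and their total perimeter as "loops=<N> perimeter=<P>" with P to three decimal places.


loops=1 perimeter=7.172

Straddling triangles (8 of 20):
  (v1,v0,v3) [+-+] → (0.8755, 0, 0)–(0.8755, 0.636066, 0)  len=0.6361
  (v1,v3,v2) [++-] → (0.8755, 0.636066, 0.842177)–(0.8755, 0, 1.04994)  len=0.6691
  (v3,v0,v4) [+--] → (0.8755, 0.636066, 0)–(0.8755, 1.62096, 0)  len=0.9849
  (v3,v4,v2) [+--] → (0.8755, 1.62096, 0)–(0.8755, 0.636066, 0.842177)  len=1.2959
  (v10,v0,v11) [--+] → (0.8755, -0.636066, 0)–(0.8755, -1.62096, 0)  len=0.9849
  (v10,v11,v2) [-+-] → (0.8755, -1.62096, 0)–(0.8755, -0.636066, 0.842177)  len=1.2959
  (v11,v0,v1) [+-+] → (0.8755, -0.636066, 0)–(0.8755, 0, 0)  len=0.6361
  (v11,v1,v2) [++-] → (0.8755, 0, 1.04994)–(0.8755, -0.636066, 0.842177)  len=0.6691

Chained into 1 loop(s):
  loop 1: 8 segments, perimeter = 7.1719
Total perimeter = 7.172


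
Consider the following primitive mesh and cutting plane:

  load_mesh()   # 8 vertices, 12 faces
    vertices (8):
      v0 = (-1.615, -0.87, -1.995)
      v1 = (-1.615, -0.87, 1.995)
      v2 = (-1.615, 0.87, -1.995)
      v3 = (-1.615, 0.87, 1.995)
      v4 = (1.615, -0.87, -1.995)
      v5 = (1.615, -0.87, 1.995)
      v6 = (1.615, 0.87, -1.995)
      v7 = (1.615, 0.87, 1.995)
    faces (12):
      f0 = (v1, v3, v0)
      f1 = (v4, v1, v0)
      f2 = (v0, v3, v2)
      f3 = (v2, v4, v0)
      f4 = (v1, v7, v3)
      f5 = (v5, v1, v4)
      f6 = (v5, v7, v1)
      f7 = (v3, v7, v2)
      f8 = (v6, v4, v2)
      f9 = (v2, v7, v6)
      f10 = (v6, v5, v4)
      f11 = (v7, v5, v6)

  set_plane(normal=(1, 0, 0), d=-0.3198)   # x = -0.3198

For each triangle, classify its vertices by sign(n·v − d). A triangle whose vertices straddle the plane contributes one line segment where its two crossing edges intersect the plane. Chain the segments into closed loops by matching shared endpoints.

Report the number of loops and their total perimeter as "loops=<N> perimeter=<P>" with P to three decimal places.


Straddling triangles (8 of 12):
  (v4,v1,v0) [+--] → (-0.3198, -0.87, 0.395047)–(-0.3198, -0.87, -1.995)  len=2.3900
  (v2,v4,v0) [-+-] → (-0.3198, 0.172276, -1.995)–(-0.3198, -0.87, -1.995)  len=1.0423
  (v1,v7,v3) [-+-] → (-0.3198, -0.172276, 1.995)–(-0.3198, 0.87, 1.995)  len=1.0423
  (v5,v1,v4) [+-+] → (-0.3198, -0.87, 1.995)–(-0.3198, -0.87, 0.395047)  len=1.6000
  (v5,v7,v1) [++-] → (-0.3198, -0.172276, 1.995)–(-0.3198, -0.87, 1.995)  len=0.6977
  (v3,v7,v2) [-+-] → (-0.3198, 0.87, 1.995)–(-0.3198, 0.87, -0.395047)  len=2.3900
  (v6,v4,v2) [++-] → (-0.3198, 0.172276, -1.995)–(-0.3198, 0.87, -1.995)  len=0.6977
  (v2,v7,v6) [-++] → (-0.3198, 0.87, -0.395047)–(-0.3198, 0.87, -1.995)  len=1.6000

Chained into 1 loop(s):
  loop 1: 8 segments, perimeter = 11.4600
Total perimeter = 11.460

loops=1 perimeter=11.460


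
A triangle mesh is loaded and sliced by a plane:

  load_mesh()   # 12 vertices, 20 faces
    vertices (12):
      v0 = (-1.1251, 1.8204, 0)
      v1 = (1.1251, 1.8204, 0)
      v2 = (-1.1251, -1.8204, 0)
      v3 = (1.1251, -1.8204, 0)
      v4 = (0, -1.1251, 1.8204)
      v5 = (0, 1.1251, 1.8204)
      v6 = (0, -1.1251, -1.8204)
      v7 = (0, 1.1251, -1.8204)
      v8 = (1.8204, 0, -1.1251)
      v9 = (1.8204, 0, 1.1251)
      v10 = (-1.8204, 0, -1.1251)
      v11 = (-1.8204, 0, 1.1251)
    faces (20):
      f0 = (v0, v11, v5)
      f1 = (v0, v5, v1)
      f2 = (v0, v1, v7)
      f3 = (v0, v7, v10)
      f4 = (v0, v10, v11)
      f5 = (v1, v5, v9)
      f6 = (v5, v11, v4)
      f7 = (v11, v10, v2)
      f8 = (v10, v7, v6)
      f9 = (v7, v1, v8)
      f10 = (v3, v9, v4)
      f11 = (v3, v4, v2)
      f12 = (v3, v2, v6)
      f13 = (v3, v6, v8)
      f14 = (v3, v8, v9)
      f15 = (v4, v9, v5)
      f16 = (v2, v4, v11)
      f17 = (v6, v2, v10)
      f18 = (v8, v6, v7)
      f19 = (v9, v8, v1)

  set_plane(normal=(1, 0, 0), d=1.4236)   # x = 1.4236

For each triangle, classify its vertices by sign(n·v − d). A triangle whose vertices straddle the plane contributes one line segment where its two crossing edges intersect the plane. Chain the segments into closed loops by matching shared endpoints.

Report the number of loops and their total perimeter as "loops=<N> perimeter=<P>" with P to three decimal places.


Straddling triangles (8 of 20):
  (v1,v5,v9) [--+] → (1.4236, 0.245243, 1.27666)–(1.4236, 1.03888, 0.483018)  len=1.1224
  (v7,v1,v8) [--+] → (1.4236, 1.03888, -0.483018)–(1.4236, 0.245243, -1.27666)  len=1.1224
  (v3,v9,v4) [-+-] → (1.4236, -1.03888, 0.483018)–(1.4236, -0.245243, 1.27666)  len=1.1224
  (v3,v6,v8) [--+] → (1.4236, -0.245243, -1.27666)–(1.4236, -1.03888, -0.483018)  len=1.1224
  (v3,v8,v9) [-++] → (1.4236, -1.03888, -0.483018)–(1.4236, -1.03888, 0.483018)  len=0.9660
  (v4,v9,v5) [-+-] → (1.4236, -0.245243, 1.27666)–(1.4236, 0.245243, 1.27666)  len=0.4905
  (v8,v6,v7) [+--] → (1.4236, -0.245243, -1.27666)–(1.4236, 0.245243, -1.27666)  len=0.4905
  (v9,v8,v1) [++-] → (1.4236, 1.03888, -0.483018)–(1.4236, 1.03888, 0.483018)  len=0.9660

Chained into 1 loop(s):
  loop 1: 8 segments, perimeter = 7.4025
Total perimeter = 7.403

loops=1 perimeter=7.403


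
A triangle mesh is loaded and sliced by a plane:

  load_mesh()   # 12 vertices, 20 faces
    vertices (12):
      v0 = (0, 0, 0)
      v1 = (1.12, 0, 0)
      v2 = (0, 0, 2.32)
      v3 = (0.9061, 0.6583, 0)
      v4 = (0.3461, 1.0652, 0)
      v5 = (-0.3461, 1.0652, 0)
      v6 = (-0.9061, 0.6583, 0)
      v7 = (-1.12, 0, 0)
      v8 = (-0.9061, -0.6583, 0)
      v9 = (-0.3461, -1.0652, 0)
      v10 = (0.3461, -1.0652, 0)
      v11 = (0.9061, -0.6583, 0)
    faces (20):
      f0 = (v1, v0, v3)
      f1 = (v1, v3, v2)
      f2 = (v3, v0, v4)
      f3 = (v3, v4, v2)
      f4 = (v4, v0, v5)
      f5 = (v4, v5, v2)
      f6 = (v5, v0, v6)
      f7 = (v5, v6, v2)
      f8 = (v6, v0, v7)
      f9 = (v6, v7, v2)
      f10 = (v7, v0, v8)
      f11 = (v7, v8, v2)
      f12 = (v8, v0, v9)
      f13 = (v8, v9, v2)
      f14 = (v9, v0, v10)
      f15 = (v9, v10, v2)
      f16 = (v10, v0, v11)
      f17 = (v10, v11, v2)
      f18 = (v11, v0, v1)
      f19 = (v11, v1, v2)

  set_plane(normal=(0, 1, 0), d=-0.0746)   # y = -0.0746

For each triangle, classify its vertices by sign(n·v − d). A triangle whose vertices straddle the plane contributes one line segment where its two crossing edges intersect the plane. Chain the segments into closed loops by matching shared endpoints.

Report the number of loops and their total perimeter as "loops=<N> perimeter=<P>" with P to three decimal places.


loops=1 perimeter=7.063

Straddling triangles (10 of 20):
  (v7,v0,v8) [++-] → (-0.102681, -0.0746, 0)–(-1.09576, -0.0746, 0)  len=0.9931
  (v7,v8,v2) [+-+] → (-1.09576, -0.0746, 0)–(-0.102681, -0.0746, 2.05709)  len=2.2843
  (v8,v0,v9) [-+-] → (-0.102681, -0.0746, 0)–(-0.0242387, -0.0746, 0)  len=0.0784
  (v8,v9,v2) [--+] → (-0.0242387, -0.0746, 2.15752)–(-0.102681, -0.0746, 2.05709)  len=0.1274
  (v9,v0,v10) [-+-] → (-0.0242387, -0.0746, 0)–(0.0242387, -0.0746, 0)  len=0.0485
  (v9,v10,v2) [--+] → (0.0242387, -0.0746, 2.15752)–(-0.0242387, -0.0746, 2.15752)  len=0.0485
  (v10,v0,v11) [-+-] → (0.0242387, -0.0746, 0)–(0.102681, -0.0746, 0)  len=0.0784
  (v10,v11,v2) [--+] → (0.102681, -0.0746, 2.05709)–(0.0242387, -0.0746, 2.15752)  len=0.1274
  (v11,v0,v1) [-++] → (0.102681, -0.0746, 0)–(1.09576, -0.0746, 0)  len=0.9931
  (v11,v1,v2) [-++] → (1.09576, -0.0746, 0)–(0.102681, -0.0746, 2.05709)  len=2.2843

Chained into 1 loop(s):
  loop 1: 10 segments, perimeter = 7.0634
Total perimeter = 7.063


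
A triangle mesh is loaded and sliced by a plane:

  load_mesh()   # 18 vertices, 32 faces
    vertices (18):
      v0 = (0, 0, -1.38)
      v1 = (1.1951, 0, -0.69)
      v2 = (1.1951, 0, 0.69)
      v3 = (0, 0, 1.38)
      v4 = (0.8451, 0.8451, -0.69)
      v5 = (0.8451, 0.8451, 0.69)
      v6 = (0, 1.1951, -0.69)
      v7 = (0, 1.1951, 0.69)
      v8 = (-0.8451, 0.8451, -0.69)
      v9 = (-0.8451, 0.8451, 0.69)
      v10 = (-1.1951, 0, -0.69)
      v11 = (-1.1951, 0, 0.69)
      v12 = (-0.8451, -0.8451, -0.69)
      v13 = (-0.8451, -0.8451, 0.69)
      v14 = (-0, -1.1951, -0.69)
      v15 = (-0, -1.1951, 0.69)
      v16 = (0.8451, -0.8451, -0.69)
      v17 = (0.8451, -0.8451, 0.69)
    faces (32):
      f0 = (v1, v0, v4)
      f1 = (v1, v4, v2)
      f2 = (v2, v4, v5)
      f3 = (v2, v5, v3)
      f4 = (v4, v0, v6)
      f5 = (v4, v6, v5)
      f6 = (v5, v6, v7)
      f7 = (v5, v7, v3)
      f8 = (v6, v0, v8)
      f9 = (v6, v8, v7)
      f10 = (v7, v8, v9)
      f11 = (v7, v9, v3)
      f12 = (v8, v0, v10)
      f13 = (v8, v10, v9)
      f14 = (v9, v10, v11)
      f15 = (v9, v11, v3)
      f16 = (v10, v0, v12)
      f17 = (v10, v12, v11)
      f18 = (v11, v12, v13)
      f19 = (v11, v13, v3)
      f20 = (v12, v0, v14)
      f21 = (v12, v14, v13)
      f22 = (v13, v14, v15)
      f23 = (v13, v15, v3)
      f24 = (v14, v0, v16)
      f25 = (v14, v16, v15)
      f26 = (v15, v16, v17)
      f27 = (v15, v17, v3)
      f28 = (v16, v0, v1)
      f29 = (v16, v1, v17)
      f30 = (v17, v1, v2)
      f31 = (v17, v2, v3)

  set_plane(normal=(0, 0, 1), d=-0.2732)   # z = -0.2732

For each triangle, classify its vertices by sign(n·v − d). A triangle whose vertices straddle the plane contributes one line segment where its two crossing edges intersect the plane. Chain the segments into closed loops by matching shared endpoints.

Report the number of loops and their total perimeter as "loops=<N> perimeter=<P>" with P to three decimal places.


loops=1 perimeter=7.318

Straddling triangles (16 of 32):
  (v1,v4,v2) [--+] → (0.95081, 0.589855, -0.2732)–(1.1951, 0, -0.2732)  len=0.6384
  (v2,v4,v5) [+-+] → (0.95081, 0.589855, -0.2732)–(0.8451, 0.8451, -0.2732)  len=0.2763
  (v4,v6,v5) [--+] → (0.255245, 1.08939, -0.2732)–(0.8451, 0.8451, -0.2732)  len=0.6384
  (v5,v6,v7) [+-+] → (0.255245, 1.08939, -0.2732)–(0, 1.1951, -0.2732)  len=0.2763
  (v6,v8,v7) [--+] → (-0.589855, 0.95081, -0.2732)–(0, 1.1951, -0.2732)  len=0.6384
  (v7,v8,v9) [+-+] → (-0.589855, 0.95081, -0.2732)–(-0.8451, 0.8451, -0.2732)  len=0.2763
  (v8,v10,v9) [--+] → (-1.08939, 0.255245, -0.2732)–(-0.8451, 0.8451, -0.2732)  len=0.6384
  (v9,v10,v11) [+-+] → (-1.08939, 0.255245, -0.2732)–(-1.1951, 0, -0.2732)  len=0.2763
  (v10,v12,v11) [--+] → (-0.95081, -0.589855, -0.2732)–(-1.1951, 0, -0.2732)  len=0.6384
  (v11,v12,v13) [+-+] → (-0.95081, -0.589855, -0.2732)–(-0.8451, -0.8451, -0.2732)  len=0.2763
  (v12,v14,v13) [--+] → (-0.255245, -1.08939, -0.2732)–(-0.8451, -0.8451, -0.2732)  len=0.6384
  (v13,v14,v15) [+-+] → (-0.255245, -1.08939, -0.2732)–(0, -1.1951, -0.2732)  len=0.2763
  (v14,v16,v15) [--+] → (0.589855, -0.95081, -0.2732)–(0, -1.1951, -0.2732)  len=0.6384
  (v15,v16,v17) [+-+] → (0.589855, -0.95081, -0.2732)–(0.8451, -0.8451, -0.2732)  len=0.2763
  (v16,v1,v17) [--+] → (1.08939, -0.255245, -0.2732)–(0.8451, -0.8451, -0.2732)  len=0.6384
  (v17,v1,v2) [+-+] → (1.08939, -0.255245, -0.2732)–(1.1951, 0, -0.2732)  len=0.2763

Chained into 1 loop(s):
  loop 1: 16 segments, perimeter = 7.3177
Total perimeter = 7.318


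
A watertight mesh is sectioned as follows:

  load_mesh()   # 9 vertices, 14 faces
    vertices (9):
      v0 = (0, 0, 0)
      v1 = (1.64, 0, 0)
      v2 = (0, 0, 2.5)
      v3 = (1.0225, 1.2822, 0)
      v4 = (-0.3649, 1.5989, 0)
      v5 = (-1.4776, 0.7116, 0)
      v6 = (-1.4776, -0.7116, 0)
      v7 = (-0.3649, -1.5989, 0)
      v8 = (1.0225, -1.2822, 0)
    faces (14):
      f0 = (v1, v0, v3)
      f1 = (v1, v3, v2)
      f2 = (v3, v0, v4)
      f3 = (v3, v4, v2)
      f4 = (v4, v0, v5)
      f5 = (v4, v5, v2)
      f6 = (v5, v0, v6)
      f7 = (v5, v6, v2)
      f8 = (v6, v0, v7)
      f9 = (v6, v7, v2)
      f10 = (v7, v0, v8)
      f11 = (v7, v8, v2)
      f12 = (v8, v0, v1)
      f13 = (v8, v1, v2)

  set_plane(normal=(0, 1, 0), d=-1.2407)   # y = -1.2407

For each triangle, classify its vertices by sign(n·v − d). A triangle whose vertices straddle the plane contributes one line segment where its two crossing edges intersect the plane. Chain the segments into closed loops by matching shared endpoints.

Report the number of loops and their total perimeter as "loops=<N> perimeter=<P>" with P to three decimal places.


Straddling triangles (6 of 14):
  (v6,v0,v7) [++-] → (-0.283152, -1.2407, 0)–(-0.814093, -1.2407, 0)  len=0.5309
  (v6,v7,v2) [+-+] → (-0.814093, -1.2407, 0)–(-0.283152, -1.2407, 0.560073)  len=0.7717
  (v7,v0,v8) [-+-] → (-0.283152, -1.2407, 0)–(0.989406, -1.2407, 0)  len=1.2726
  (v7,v8,v2) [--+] → (0.989406, -1.2407, 0.0809156)–(-0.283152, -1.2407, 0.560073)  len=1.3598
  (v8,v0,v1) [-++] → (0.989406, -1.2407, 0)–(1.04249, -1.2407, 0)  len=0.0531
  (v8,v1,v2) [-++] → (1.04249, -1.2407, 0)–(0.989406, -1.2407, 0.0809156)  len=0.0968

Chained into 1 loop(s):
  loop 1: 6 segments, perimeter = 4.0849
Total perimeter = 4.085

loops=1 perimeter=4.085


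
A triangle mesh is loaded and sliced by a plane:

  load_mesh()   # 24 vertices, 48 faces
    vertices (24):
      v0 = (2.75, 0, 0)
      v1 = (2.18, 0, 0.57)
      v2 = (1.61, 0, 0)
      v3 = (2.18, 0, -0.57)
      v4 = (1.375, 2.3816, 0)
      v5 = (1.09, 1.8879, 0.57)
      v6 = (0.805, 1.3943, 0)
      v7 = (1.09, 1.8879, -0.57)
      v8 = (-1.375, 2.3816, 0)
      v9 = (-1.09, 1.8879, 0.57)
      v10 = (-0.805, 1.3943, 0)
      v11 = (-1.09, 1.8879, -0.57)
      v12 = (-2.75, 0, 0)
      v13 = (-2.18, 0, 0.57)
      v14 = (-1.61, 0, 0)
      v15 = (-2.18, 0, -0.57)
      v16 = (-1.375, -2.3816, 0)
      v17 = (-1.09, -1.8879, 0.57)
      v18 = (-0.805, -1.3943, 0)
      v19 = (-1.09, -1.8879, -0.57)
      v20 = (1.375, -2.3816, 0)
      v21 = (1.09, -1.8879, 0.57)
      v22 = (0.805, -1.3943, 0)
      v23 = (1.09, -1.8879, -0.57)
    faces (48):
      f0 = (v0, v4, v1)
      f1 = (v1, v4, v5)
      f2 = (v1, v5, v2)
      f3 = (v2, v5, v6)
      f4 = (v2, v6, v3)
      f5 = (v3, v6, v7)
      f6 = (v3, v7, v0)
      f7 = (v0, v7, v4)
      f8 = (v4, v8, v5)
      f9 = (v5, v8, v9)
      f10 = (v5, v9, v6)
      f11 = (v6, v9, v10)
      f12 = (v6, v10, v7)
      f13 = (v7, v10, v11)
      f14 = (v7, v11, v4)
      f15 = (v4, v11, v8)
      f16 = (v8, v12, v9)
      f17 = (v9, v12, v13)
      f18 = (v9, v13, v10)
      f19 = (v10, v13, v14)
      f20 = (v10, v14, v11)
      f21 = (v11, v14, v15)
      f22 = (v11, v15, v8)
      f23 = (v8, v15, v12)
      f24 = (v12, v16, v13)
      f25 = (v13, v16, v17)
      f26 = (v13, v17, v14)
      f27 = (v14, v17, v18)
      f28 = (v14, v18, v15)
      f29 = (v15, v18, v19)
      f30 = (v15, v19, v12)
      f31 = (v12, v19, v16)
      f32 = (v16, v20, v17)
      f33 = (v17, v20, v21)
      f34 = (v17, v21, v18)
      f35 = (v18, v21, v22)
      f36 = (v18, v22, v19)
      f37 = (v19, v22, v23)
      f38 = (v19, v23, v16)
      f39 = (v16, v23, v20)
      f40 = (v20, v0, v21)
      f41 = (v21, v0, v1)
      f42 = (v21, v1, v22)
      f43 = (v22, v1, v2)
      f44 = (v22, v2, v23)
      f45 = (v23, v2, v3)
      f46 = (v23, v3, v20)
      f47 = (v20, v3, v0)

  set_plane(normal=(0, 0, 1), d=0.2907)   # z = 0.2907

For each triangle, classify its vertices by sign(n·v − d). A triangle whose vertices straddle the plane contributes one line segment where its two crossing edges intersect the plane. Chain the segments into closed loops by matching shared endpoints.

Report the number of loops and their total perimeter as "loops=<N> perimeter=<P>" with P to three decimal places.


Straddling triangles (24 of 48):
  (v0,v4,v1) [--+] → (1.78555, 1.16698, 0.2907)–(2.4593, 0, 0.2907)  len=1.3475
  (v1,v4,v5) [+-+] → (1.78555, 1.16698, 0.2907)–(1.22965, 2.12981, 0.2907)  len=1.1118
  (v1,v5,v2) [++-] → (1.3448, 0.962829, 0.2907)–(1.9007, 0, 0.2907)  len=1.1118
  (v2,v5,v6) [-+-] → (1.3448, 0.962829, 0.2907)–(0.95035, 1.64604, 0.2907)  len=0.7889
  (v4,v8,v5) [--+] → (-0.11785, 2.12981, 0.2907)–(1.22965, 2.12981, 0.2907)  len=1.3475
  (v5,v8,v9) [+-+] → (-0.11785, 2.12981, 0.2907)–(-1.22965, 2.12981, 0.2907)  len=1.1118
  (v5,v9,v6) [++-] → (-0.16145, 1.64604, 0.2907)–(0.95035, 1.64604, 0.2907)  len=1.1118
  (v6,v9,v10) [-+-] → (-0.16145, 1.64604, 0.2907)–(-0.95035, 1.64604, 0.2907)  len=0.7889
  (v8,v12,v9) [--+] → (-1.9034, 0.962829, 0.2907)–(-1.22965, 2.12981, 0.2907)  len=1.3475
  (v9,v12,v13) [+-+] → (-1.9034, 0.962829, 0.2907)–(-2.4593, 0, 0.2907)  len=1.1118
  (v9,v13,v10) [++-] → (-1.50625, 0.683207, 0.2907)–(-0.95035, 1.64604, 0.2907)  len=1.1118
  (v10,v13,v14) [-+-] → (-1.50625, 0.683207, 0.2907)–(-1.9007, 0, 0.2907)  len=0.7889
  (v12,v16,v13) [--+] → (-1.78555, -1.16698, 0.2907)–(-2.4593, 0, 0.2907)  len=1.3475
  (v13,v16,v17) [+-+] → (-1.78555, -1.16698, 0.2907)–(-1.22965, -2.12981, 0.2907)  len=1.1118
  (v13,v17,v14) [++-] → (-1.3448, -0.962829, 0.2907)–(-1.9007, 0, 0.2907)  len=1.1118
  (v14,v17,v18) [-+-] → (-1.3448, -0.962829, 0.2907)–(-0.95035, -1.64604, 0.2907)  len=0.7889
  (v16,v20,v17) [--+] → (0.11785, -2.12981, 0.2907)–(-1.22965, -2.12981, 0.2907)  len=1.3475
  (v17,v20,v21) [+-+] → (0.11785, -2.12981, 0.2907)–(1.22965, -2.12981, 0.2907)  len=1.1118
  (v17,v21,v18) [++-] → (0.16145, -1.64604, 0.2907)–(-0.95035, -1.64604, 0.2907)  len=1.1118
  (v18,v21,v22) [-+-] → (0.16145, -1.64604, 0.2907)–(0.95035, -1.64604, 0.2907)  len=0.7889
  (v20,v0,v21) [--+] → (1.9034, -0.962829, 0.2907)–(1.22965, -2.12981, 0.2907)  len=1.3475
  (v21,v0,v1) [+-+] → (1.9034, -0.962829, 0.2907)–(2.4593, 0, 0.2907)  len=1.1118
  (v21,v1,v22) [++-] → (1.50625, -0.683207, 0.2907)–(0.95035, -1.64604, 0.2907)  len=1.1118
  (v22,v1,v2) [-+-] → (1.50625, -0.683207, 0.2907)–(1.9007, 0, 0.2907)  len=0.7889

Chained into 2 loop(s):
  loop 1: 12 segments, perimeter = 14.7558
  loop 2: 12 segments, perimeter = 11.4041
Total perimeter = 26.160

loops=2 perimeter=26.160


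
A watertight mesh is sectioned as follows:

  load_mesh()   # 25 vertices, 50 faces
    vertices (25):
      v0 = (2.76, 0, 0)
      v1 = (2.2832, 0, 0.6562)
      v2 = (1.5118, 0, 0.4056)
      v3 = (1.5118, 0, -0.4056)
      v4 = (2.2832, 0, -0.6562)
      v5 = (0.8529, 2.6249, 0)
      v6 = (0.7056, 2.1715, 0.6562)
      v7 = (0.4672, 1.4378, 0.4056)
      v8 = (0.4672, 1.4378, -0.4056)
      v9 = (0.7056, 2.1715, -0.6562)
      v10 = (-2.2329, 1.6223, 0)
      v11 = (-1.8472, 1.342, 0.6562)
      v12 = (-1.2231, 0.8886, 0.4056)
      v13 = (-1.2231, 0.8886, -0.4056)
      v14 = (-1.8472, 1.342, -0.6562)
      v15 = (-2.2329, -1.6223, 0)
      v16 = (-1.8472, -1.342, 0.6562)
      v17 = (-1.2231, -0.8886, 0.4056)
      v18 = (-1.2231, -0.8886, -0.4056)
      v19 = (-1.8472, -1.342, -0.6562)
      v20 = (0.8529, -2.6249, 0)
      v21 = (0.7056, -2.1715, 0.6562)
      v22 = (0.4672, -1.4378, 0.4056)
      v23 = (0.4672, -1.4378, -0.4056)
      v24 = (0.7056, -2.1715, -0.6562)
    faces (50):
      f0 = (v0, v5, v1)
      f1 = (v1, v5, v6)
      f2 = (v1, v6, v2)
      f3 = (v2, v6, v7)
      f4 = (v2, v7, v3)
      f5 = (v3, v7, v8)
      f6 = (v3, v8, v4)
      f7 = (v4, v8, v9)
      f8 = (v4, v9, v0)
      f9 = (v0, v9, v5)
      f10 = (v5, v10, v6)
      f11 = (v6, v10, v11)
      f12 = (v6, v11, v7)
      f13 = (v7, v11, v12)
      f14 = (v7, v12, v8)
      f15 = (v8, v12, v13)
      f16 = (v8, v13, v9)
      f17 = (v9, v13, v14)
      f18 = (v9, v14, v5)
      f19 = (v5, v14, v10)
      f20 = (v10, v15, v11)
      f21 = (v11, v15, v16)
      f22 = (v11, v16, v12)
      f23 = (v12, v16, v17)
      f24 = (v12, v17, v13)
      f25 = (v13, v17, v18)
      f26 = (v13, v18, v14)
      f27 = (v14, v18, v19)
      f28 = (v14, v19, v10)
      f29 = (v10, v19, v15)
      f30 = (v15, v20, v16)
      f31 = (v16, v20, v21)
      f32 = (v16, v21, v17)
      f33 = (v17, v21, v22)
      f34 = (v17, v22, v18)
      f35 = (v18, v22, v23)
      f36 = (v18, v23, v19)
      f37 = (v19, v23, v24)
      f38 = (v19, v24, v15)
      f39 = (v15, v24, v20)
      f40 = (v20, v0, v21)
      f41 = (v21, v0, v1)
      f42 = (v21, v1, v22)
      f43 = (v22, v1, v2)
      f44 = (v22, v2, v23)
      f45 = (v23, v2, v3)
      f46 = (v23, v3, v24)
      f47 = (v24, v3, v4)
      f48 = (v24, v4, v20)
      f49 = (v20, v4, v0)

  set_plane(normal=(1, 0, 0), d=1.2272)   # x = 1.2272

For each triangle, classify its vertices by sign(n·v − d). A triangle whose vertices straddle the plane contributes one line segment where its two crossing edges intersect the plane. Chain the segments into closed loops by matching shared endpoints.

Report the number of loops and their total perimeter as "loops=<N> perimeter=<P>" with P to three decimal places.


loops=2 perimeter=9.698

Straddling triangles (20 of 50):
  (v0,v5,v1) [+-+] → (1.2272, 2.10972, 0)–(1.2272, 1.93798, 0.171723)  len=0.2429
  (v1,v5,v6) [+--] → (1.2272, 1.93798, 0.171723)–(1.2272, 1.45354, 0.6562)  len=0.6851
  (v1,v6,v2) [+-+] → (1.2272, 1.45354, 0.6562)–(1.2272, 0.76657, 0.494065)  len=0.7058
  (v2,v6,v7) [+--] → (1.2272, 0.76657, 0.494065)–(1.2272, 0.391727, 0.4056)  len=0.3851
  (v2,v7,v3) [+-+] → (1.2272, 0.391727, 0.4056)–(1.2272, 0.391727, -0.18459)  len=0.5902
  (v3,v7,v8) [+--] → (1.2272, 0.391727, -0.18459)–(1.2272, 0.391727, -0.4056)  len=0.2210
  (v3,v8,v4) [+-+] → (1.2272, 0.391727, -0.4056)–(1.2272, 0.836078, -0.510477)  len=0.4566
  (v4,v8,v9) [+--] → (1.2272, 0.836078, -0.510477)–(1.2272, 1.45354, -0.6562)  len=0.6344
  (v4,v9,v0) [+-+] → (1.2272, 1.45354, -0.6562)–(1.2272, 1.62017, -0.489595)  len=0.2356
  (v0,v9,v5) [+--] → (1.2272, 1.62017, -0.489595)–(1.2272, 2.10972, 0)  len=0.6924
  (v20,v0,v21) [-+-] → (1.2272, -2.10972, 0)–(1.2272, -1.62017, 0.489595)  len=0.6924
  (v21,v0,v1) [-++] → (1.2272, -1.62017, 0.489595)–(1.2272, -1.45354, 0.6562)  len=0.2356
  (v21,v1,v22) [-+-] → (1.2272, -1.45354, 0.6562)–(1.2272, -0.836078, 0.510477)  len=0.6344
  (v22,v1,v2) [-++] → (1.2272, -0.836078, 0.510477)–(1.2272, -0.391727, 0.4056)  len=0.4566
  (v22,v2,v23) [-+-] → (1.2272, -0.391727, 0.4056)–(1.2272, -0.391727, 0.18459)  len=0.2210
  (v23,v2,v3) [-++] → (1.2272, -0.391727, 0.18459)–(1.2272, -0.391727, -0.4056)  len=0.5902
  (v23,v3,v24) [-+-] → (1.2272, -0.391727, -0.4056)–(1.2272, -0.76657, -0.494065)  len=0.3851
  (v24,v3,v4) [-++] → (1.2272, -0.76657, -0.494065)–(1.2272, -1.45354, -0.6562)  len=0.7058
  (v24,v4,v20) [-+-] → (1.2272, -1.45354, -0.6562)–(1.2272, -1.93798, -0.171723)  len=0.6851
  (v20,v4,v0) [-++] → (1.2272, -1.93798, -0.171723)–(1.2272, -2.10972, 0)  len=0.2429

Chained into 2 loop(s):
  loop 1: 10 segments, perimeter = 4.8492
  loop 2: 10 segments, perimeter = 4.8492
Total perimeter = 9.698


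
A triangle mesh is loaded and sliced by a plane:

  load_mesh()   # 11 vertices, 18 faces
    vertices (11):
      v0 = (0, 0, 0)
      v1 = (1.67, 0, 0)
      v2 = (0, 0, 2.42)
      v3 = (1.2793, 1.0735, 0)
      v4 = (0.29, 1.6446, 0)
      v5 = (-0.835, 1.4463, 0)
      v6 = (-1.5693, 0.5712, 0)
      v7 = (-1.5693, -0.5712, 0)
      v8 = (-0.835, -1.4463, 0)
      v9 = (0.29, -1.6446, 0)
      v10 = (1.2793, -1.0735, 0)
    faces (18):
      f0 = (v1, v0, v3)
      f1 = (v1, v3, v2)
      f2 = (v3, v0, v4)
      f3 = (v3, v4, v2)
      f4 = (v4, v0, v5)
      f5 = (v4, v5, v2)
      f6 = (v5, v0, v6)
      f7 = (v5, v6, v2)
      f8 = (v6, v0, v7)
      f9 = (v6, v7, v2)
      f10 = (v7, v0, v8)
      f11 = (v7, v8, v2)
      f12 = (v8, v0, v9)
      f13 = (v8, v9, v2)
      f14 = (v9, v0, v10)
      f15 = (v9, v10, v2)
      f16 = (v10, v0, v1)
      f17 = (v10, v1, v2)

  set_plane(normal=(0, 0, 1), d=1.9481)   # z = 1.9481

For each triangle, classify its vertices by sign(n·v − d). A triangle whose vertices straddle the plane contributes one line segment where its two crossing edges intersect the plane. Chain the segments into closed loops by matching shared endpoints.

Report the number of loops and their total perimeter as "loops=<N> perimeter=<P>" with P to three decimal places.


Straddling triangles (9 of 18):
  (v1,v3,v2) [--+] → (0.249464, 0.209332, 1.9481)–(0.32565, 0, 1.9481)  len=0.2228
  (v3,v4,v2) [--+] → (0.05655, 0.320697, 1.9481)–(0.249464, 0.209332, 1.9481)  len=0.2228
  (v4,v5,v2) [--+] → (-0.162825, 0.282029, 1.9481)–(0.05655, 0.320697, 1.9481)  len=0.2228
  (v5,v6,v2) [--+] → (-0.306013, 0.111384, 1.9481)–(-0.162825, 0.282029, 1.9481)  len=0.2228
  (v6,v7,v2) [--+] → (-0.306013, -0.111384, 1.9481)–(-0.306013, 0.111384, 1.9481)  len=0.2228
  (v7,v8,v2) [--+] → (-0.162825, -0.282029, 1.9481)–(-0.306013, -0.111384, 1.9481)  len=0.2228
  (v8,v9,v2) [--+] → (0.05655, -0.320697, 1.9481)–(-0.162825, -0.282029, 1.9481)  len=0.2228
  (v9,v10,v2) [--+] → (0.249464, -0.209332, 1.9481)–(0.05655, -0.320697, 1.9481)  len=0.2228
  (v10,v1,v2) [--+] → (0.32565, 0, 1.9481)–(0.249464, -0.209332, 1.9481)  len=0.2228

Chained into 1 loop(s):
  loop 1: 9 segments, perimeter = 2.0048
Total perimeter = 2.005

loops=1 perimeter=2.005


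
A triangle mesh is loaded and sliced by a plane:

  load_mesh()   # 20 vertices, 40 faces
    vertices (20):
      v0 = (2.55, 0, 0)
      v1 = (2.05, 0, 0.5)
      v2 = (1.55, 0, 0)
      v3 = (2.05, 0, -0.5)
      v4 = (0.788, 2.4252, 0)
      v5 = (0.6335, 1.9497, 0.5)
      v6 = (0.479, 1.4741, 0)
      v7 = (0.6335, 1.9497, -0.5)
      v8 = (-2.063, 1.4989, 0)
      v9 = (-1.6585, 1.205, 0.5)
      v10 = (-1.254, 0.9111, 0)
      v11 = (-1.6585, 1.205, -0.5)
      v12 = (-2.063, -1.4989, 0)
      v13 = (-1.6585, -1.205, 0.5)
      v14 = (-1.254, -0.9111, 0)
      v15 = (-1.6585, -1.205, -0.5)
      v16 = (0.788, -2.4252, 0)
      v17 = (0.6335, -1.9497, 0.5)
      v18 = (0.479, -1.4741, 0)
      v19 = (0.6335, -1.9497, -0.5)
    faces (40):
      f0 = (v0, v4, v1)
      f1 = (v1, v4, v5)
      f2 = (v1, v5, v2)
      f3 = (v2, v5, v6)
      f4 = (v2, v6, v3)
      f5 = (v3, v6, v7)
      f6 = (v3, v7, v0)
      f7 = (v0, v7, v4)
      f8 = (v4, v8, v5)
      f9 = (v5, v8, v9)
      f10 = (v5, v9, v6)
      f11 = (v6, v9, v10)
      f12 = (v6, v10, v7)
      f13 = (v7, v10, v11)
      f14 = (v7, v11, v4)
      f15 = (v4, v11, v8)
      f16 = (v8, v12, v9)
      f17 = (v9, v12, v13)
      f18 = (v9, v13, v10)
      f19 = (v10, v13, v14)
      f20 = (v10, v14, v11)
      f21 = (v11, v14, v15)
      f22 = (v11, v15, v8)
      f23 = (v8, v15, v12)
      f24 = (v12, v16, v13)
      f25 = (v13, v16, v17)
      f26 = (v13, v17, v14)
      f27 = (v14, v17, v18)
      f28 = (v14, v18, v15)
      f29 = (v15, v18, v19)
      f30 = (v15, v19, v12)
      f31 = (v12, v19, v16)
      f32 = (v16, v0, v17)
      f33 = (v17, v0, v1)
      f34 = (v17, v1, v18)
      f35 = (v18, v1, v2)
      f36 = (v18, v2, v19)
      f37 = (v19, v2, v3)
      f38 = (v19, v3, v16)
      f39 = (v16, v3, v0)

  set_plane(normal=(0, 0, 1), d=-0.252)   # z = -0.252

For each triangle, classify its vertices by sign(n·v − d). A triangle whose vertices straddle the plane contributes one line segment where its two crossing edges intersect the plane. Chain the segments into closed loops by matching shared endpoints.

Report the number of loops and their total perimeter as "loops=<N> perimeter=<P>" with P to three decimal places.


loops=2 perimeter=24.099

Straddling triangles (20 of 40):
  (v2,v6,v3) [++-] → (1.27078, 0.731154, -0.252)–(1.802, 0, -0.252)  len=0.9038
  (v3,v6,v7) [-+-] → (1.27078, 0.731154, -0.252)–(0.556868, 1.7138, -0.252)  len=1.2146
  (v3,v7,v0) [--+] → (1.58408, 0.982649, -0.252)–(2.298, 0, -0.252)  len=1.2146
  (v0,v7,v4) [+-+] → (1.58408, 0.982649, -0.252)–(0.710132, 2.18555, -0.252)  len=1.4869
  (v6,v10,v7) [++-] → (-0.3027, 1.43455, -0.252)–(0.556868, 1.7138, -0.252)  len=0.9038
  (v7,v10,v11) [-+-] → (-0.3027, 1.43455, -0.252)–(-1.45787, 1.05923, -0.252)  len=1.2146
  (v7,v11,v4) [--+] → (-0.445036, 1.81022, -0.252)–(0.710132, 2.18555, -0.252)  len=1.2146
  (v4,v11,v8) [+-+] → (-0.445036, 1.81022, -0.252)–(-1.85913, 1.35077, -0.252)  len=1.4869
  (v10,v14,v11) [++-] → (-1.45787, 0.155414, -0.252)–(-1.45787, 1.05923, -0.252)  len=0.9038
  (v11,v14,v15) [-+-] → (-1.45787, 0.155414, -0.252)–(-1.45787, -1.05923, -0.252)  len=1.2146
  (v11,v15,v8) [--+] → (-1.85913, 0.136134, -0.252)–(-1.85913, 1.35077, -0.252)  len=1.2146
  (v8,v15,v12) [+-+] → (-1.85913, 0.136134, -0.252)–(-1.85913, -1.35077, -0.252)  len=1.4869
  (v14,v18,v15) [++-] → (-0.5983, -1.33847, -0.252)–(-1.45787, -1.05923, -0.252)  len=0.9038
  (v15,v18,v19) [-+-] → (-0.5983, -1.33847, -0.252)–(0.556868, -1.7138, -0.252)  len=1.2146
  (v15,v19,v12) [--+] → (-0.703964, -1.7261, -0.252)–(-1.85913, -1.35077, -0.252)  len=1.2146
  (v12,v19,v16) [+-+] → (-0.703964, -1.7261, -0.252)–(0.710132, -2.18555, -0.252)  len=1.4869
  (v18,v2,v19) [++-] → (1.08808, -0.982649, -0.252)–(0.556868, -1.7138, -0.252)  len=0.9038
  (v19,v2,v3) [-+-] → (1.08808, -0.982649, -0.252)–(1.802, 0, -0.252)  len=1.2146
  (v19,v3,v16) [--+] → (1.42405, -1.2029, -0.252)–(0.710132, -2.18555, -0.252)  len=1.2146
  (v16,v3,v0) [+-+] → (1.42405, -1.2029, -0.252)–(2.298, 0, -0.252)  len=1.4869

Chained into 2 loop(s):
  loop 1: 10 segments, perimeter = 10.5920
  loop 2: 10 segments, perimeter = 13.5074
Total perimeter = 24.099


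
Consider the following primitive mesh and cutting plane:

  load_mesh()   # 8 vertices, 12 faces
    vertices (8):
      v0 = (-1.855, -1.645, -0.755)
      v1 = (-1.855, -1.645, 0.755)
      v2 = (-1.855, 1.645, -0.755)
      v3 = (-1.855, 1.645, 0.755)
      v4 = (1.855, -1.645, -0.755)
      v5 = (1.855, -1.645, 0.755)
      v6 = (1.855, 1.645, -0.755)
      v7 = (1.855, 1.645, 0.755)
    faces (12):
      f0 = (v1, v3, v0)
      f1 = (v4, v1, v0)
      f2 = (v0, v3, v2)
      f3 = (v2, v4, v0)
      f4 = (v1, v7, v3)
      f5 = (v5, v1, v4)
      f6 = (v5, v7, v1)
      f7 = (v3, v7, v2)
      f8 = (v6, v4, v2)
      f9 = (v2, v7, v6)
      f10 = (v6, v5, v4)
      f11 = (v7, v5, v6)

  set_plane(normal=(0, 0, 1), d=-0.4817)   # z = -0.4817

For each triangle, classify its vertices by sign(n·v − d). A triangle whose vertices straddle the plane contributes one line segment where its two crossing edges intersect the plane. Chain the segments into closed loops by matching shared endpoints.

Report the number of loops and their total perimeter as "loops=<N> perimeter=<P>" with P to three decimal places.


Straddling triangles (8 of 12):
  (v1,v3,v0) [++-] → (-1.855, -1.04953, -0.4817)–(-1.855, -1.645, -0.4817)  len=0.5955
  (v4,v1,v0) [-+-] → (1.18351, -1.645, -0.4817)–(-1.855, -1.645, -0.4817)  len=3.0385
  (v0,v3,v2) [-+-] → (-1.855, -1.04953, -0.4817)–(-1.855, 1.645, -0.4817)  len=2.6945
  (v5,v1,v4) [++-] → (1.18351, -1.645, -0.4817)–(1.855, -1.645, -0.4817)  len=0.6715
  (v3,v7,v2) [++-] → (-1.18351, 1.645, -0.4817)–(-1.855, 1.645, -0.4817)  len=0.6715
  (v2,v7,v6) [-+-] → (-1.18351, 1.645, -0.4817)–(1.855, 1.645, -0.4817)  len=3.0385
  (v6,v5,v4) [-+-] → (1.855, 1.04953, -0.4817)–(1.855, -1.645, -0.4817)  len=2.6945
  (v7,v5,v6) [++-] → (1.855, 1.04953, -0.4817)–(1.855, 1.645, -0.4817)  len=0.5955

Chained into 1 loop(s):
  loop 1: 8 segments, perimeter = 14.0000
Total perimeter = 14.000

loops=1 perimeter=14.000


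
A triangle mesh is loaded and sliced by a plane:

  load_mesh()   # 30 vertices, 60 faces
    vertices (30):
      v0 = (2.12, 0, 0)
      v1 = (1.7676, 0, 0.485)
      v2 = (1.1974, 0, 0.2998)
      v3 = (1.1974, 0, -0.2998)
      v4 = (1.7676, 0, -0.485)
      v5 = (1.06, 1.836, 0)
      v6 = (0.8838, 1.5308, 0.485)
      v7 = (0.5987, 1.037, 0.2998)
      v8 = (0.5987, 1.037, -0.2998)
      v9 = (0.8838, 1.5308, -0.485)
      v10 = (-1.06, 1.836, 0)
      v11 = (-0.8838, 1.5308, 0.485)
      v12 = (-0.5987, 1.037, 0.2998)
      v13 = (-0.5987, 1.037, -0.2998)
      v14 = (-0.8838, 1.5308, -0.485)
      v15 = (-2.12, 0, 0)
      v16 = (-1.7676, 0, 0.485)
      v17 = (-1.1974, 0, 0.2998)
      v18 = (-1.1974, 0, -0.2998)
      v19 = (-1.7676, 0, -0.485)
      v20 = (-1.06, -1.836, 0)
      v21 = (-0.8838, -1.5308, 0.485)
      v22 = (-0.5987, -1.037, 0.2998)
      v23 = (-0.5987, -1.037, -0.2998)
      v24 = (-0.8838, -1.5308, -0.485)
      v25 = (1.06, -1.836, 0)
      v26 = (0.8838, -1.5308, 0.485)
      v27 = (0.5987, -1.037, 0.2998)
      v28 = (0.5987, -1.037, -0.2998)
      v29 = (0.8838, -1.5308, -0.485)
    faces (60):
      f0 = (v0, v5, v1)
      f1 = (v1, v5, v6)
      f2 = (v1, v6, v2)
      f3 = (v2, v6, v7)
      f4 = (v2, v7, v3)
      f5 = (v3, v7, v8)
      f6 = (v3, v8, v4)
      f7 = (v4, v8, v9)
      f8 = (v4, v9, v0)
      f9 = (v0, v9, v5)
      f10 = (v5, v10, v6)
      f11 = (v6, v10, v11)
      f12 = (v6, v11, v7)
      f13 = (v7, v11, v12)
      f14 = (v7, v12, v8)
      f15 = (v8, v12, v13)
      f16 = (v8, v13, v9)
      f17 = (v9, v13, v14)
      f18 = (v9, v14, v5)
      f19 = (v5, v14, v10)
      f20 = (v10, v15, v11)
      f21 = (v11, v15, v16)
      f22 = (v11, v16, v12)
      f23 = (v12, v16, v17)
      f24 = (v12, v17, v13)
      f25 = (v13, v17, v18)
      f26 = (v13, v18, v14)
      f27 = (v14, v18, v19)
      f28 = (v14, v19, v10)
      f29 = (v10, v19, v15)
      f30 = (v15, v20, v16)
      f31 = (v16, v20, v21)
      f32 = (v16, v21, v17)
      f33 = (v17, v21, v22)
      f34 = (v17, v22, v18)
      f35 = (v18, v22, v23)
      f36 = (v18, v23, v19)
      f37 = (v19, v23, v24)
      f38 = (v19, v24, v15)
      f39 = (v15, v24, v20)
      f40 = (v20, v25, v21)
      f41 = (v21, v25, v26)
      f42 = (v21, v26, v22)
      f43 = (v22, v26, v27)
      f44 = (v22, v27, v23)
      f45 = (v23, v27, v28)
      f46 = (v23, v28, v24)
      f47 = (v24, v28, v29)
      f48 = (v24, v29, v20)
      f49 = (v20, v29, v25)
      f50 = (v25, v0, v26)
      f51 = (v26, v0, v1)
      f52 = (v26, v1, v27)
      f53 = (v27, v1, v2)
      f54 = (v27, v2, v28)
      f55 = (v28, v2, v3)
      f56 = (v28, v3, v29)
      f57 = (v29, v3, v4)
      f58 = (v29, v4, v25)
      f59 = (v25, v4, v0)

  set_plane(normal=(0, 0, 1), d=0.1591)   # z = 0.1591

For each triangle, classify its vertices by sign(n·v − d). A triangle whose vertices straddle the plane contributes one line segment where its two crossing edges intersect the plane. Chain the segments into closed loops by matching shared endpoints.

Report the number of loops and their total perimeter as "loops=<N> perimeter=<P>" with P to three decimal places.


Straddling triangles (24 of 60):
  (v0,v5,v1) [--+] → (1.29212, 1.23372, 0.1591)–(2.0044, 0, 0.1591)  len=1.4246
  (v1,v5,v6) [+-+] → (1.29212, 1.23372, 0.1591)–(1.0022, 1.73588, 0.1591)  len=0.5798
  (v2,v7,v3) [++-] → (0.739189, 0.793661, 0.1591)–(1.1974, 0, 0.1591)  len=0.9164
  (v3,v7,v8) [-+-] → (0.739189, 0.793661, 0.1591)–(0.5987, 1.037, 0.1591)  len=0.2810
  (v5,v10,v6) [--+] → (-0.422353, 1.73588, 0.1591)–(1.0022, 1.73588, 0.1591)  len=1.4246
  (v6,v10,v11) [+-+] → (-0.422353, 1.73588, 0.1591)–(-1.0022, 1.73588, 0.1591)  len=0.5798
  (v7,v12,v8) [++-] → (-0.317722, 1.037, 0.1591)–(0.5987, 1.037, 0.1591)  len=0.9164
  (v8,v12,v13) [-+-] → (-0.317722, 1.037, 0.1591)–(-0.5987, 1.037, 0.1591)  len=0.2810
  (v10,v15,v11) [--+] → (-1.71448, 0.502166, 0.1591)–(-1.0022, 1.73588, 0.1591)  len=1.4246
  (v11,v15,v16) [+-+] → (-1.71448, 0.502166, 0.1591)–(-2.0044, 0, 0.1591)  len=0.5798
  (v12,v17,v13) [++-] → (-1.05691, 0.243339, 0.1591)–(-0.5987, 1.037, 0.1591)  len=0.9164
  (v13,v17,v18) [-+-] → (-1.05691, 0.243339, 0.1591)–(-1.1974, 0, 0.1591)  len=0.2810
  (v15,v20,v16) [--+] → (-1.29212, -1.23372, 0.1591)–(-2.0044, 0, 0.1591)  len=1.4246
  (v16,v20,v21) [+-+] → (-1.29212, -1.23372, 0.1591)–(-1.0022, -1.73588, 0.1591)  len=0.5798
  (v17,v22,v18) [++-] → (-0.739189, -0.793661, 0.1591)–(-1.1974, 0, 0.1591)  len=0.9164
  (v18,v22,v23) [-+-] → (-0.739189, -0.793661, 0.1591)–(-0.5987, -1.037, 0.1591)  len=0.2810
  (v20,v25,v21) [--+] → (0.422353, -1.73588, 0.1591)–(-1.0022, -1.73588, 0.1591)  len=1.4246
  (v21,v25,v26) [+-+] → (0.422353, -1.73588, 0.1591)–(1.0022, -1.73588, 0.1591)  len=0.5798
  (v22,v27,v23) [++-] → (0.317722, -1.037, 0.1591)–(-0.5987, -1.037, 0.1591)  len=0.9164
  (v23,v27,v28) [-+-] → (0.317722, -1.037, 0.1591)–(0.5987, -1.037, 0.1591)  len=0.2810
  (v25,v0,v26) [--+] → (1.71448, -0.502166, 0.1591)–(1.0022, -1.73588, 0.1591)  len=1.4246
  (v26,v0,v1) [+-+] → (1.71448, -0.502166, 0.1591)–(2.0044, 0, 0.1591)  len=0.5798
  (v27,v2,v28) [++-] → (1.05691, -0.243339, 0.1591)–(0.5987, -1.037, 0.1591)  len=0.9164
  (v28,v2,v3) [-+-] → (1.05691, -0.243339, 0.1591)–(1.1974, 0, 0.1591)  len=0.2810

Chained into 2 loop(s):
  loop 1: 12 segments, perimeter = 12.0265
  loop 2: 12 segments, perimeter = 7.1845
Total perimeter = 19.211

loops=2 perimeter=19.211
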